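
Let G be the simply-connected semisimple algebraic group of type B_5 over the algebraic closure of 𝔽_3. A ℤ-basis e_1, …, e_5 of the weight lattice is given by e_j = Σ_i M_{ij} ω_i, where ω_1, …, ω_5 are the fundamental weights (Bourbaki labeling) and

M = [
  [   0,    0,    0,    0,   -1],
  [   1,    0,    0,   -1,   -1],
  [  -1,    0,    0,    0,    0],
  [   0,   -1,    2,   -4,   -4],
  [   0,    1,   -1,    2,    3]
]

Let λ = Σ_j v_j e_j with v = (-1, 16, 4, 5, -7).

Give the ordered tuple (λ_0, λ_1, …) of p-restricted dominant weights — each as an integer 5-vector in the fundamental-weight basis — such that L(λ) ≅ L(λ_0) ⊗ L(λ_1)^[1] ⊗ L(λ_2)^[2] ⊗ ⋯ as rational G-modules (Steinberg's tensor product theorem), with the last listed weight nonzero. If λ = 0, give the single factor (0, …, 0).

((1, 1, 1, 0, 1), (2, 0, 0, 0, 0))

In the fundamental-weight basis, λ has coordinates c = M·v (v = (-1, 16, 4, 5, -7)):
  c_1 = (0)·(-1) + 0·16 + 0·4 + 0·5 + (-1)·(-7) = 7
  c_2 = (1)·(-1) + 0·16 + 0·4 + (-1)·(5) + (-1)·(-7) = 1
  c_3 = (-1)·(-1) + 0·16 + 0·4 + 0·5 + (0)·(-7) = 1
  c_4 = (0)·(-1) + (-1)·(16) + 2·4 + (-4)·(5) + (-4)·(-7) = 0
  c_5 = (0)·(-1) + 1·16 + (-1)·(4) + 2·5 + (3)·(-7) = 1
p = 3; digits c_i = Σ_j d_{ij}·3^j, 0 ≤ d_{ij} < 3:
  c_1 = 7 = 1·3^0 + 2·3^1
  c_2 = 1 = 1·3^0
  c_3 = 1 = 1·3^0
  c_4 = 0
  c_5 = 1 = 1·3^0
p-restricted factor λ_0 = (1, 1, 1, 0, 1)
p-restricted factor λ_1 = (2, 0, 0, 0, 0)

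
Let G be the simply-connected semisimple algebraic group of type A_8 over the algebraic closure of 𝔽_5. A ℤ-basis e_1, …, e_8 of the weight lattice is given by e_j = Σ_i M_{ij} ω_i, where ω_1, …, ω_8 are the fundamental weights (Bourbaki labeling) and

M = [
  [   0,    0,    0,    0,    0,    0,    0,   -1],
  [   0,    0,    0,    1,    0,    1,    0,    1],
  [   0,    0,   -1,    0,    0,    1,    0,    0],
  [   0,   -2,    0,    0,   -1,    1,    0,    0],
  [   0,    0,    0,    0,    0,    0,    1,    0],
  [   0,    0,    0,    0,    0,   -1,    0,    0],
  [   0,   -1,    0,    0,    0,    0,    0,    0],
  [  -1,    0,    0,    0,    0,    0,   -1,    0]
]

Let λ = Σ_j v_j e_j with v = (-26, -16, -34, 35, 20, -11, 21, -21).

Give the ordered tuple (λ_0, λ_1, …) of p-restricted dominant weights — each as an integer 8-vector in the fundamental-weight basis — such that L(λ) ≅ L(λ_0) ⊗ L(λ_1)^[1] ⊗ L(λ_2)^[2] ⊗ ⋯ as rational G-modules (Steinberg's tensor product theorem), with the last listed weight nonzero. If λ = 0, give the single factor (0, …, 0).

Compute c_i = Σ_j M_{ij} v_j with v = (-26, -16, -34, 35, 20, -11, 21, -21):
  c_1 = (0)·(-26) + (0)·(-16) + (0)·(-34) + 0·35 + 0·20 + (0)·(-11) + 0·21 + (-1)·(-21) = 21
  c_2 = (0)·(-26) + (0)·(-16) + (0)·(-34) + 1·35 + 0·20 + (1)·(-11) + 0·21 + (1)·(-21) = 3
  c_3 = (0)·(-26) + (0)·(-16) + (-1)·(-34) + 0·35 + 0·20 + (1)·(-11) + 0·21 + (0)·(-21) = 23
  c_4 = (0)·(-26) + (-2)·(-16) + (0)·(-34) + 0·35 + (-1)·(20) + (1)·(-11) + 0·21 + (0)·(-21) = 1
  c_5 = (0)·(-26) + (0)·(-16) + (0)·(-34) + 0·35 + 0·20 + (0)·(-11) + 1·21 + (0)·(-21) = 21
  c_6 = (0)·(-26) + (0)·(-16) + (0)·(-34) + 0·35 + 0·20 + (-1)·(-11) + 0·21 + (0)·(-21) = 11
  c_7 = (0)·(-26) + (-1)·(-16) + (0)·(-34) + 0·35 + 0·20 + (0)·(-11) + 0·21 + (0)·(-21) = 16
  c_8 = (-1)·(-26) + (0)·(-16) + (0)·(-34) + 0·35 + 0·20 + (0)·(-11) + (-1)·(21) + (0)·(-21) = 5
Base-5 expansion of each c_i:
  c_1 = 21 = 1·5^0 + 4·5^1
  c_2 = 3 = 3·5^0
  c_3 = 23 = 3·5^0 + 4·5^1
  c_4 = 1 = 1·5^0
  c_5 = 21 = 1·5^0 + 4·5^1
  c_6 = 11 = 1·5^0 + 2·5^1
  c_7 = 16 = 1·5^0 + 3·5^1
  c_8 = 5 = 0·5^0 + 1·5^1
λ_0 = (1, 3, 3, 1, 1, 1, 1, 0)
λ_1 = (4, 0, 4, 0, 4, 2, 3, 1)

((1, 3, 3, 1, 1, 1, 1, 0), (4, 0, 4, 0, 4, 2, 3, 1))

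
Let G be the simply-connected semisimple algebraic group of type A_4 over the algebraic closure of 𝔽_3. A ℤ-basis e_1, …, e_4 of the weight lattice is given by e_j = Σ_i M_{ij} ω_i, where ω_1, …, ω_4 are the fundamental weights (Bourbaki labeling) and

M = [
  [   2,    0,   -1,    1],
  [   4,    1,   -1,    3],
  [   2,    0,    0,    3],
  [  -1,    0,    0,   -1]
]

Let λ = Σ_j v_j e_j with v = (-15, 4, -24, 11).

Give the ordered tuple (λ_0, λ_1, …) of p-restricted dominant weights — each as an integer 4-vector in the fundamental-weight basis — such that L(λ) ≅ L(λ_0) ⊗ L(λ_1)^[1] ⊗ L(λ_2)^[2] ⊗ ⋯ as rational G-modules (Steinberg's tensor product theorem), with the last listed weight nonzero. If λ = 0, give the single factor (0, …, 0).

Change of basis e → ω: c = M·v where v = (-15, 4, -24, 11):
  c_1 = 2*-15 + 0*4 + -1*-24 + 1*11 = 5
  c_2 = 4*-15 + 1*4 + -1*-24 + 3*11 = 1
  c_3 = 2*-15 + 0*4 + 0*-24 + 3*11 = 3
  c_4 = -1*-15 + 0*4 + 0*-24 + -1*11 = 4
Expand coordinatewise in base 3:
  c_1 = 5 = 2·3^0 + 1·3^1
  c_2 = 1 = 1·3^0
  c_3 = 3 = 0·3^0 + 1·3^1
  c_4 = 4 = 1·3^0 + 1·3^1
Factor λ_0 = (2, 1, 0, 1)
Factor λ_1 = (1, 0, 1, 1)

((2, 1, 0, 1), (1, 0, 1, 1))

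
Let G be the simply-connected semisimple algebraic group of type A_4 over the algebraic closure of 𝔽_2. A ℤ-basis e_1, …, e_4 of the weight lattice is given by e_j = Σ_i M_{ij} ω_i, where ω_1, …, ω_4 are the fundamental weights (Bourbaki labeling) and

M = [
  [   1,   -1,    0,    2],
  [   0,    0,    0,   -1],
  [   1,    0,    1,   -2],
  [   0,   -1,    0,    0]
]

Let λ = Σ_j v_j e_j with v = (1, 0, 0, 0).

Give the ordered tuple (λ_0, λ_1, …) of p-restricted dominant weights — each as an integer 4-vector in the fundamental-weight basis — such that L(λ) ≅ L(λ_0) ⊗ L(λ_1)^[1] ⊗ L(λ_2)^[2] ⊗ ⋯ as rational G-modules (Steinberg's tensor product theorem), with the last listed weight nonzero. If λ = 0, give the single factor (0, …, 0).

((1, 0, 1, 0),)

ω-coordinates c = M·v, v = (1, 0, 0, 0):
  c_1 = 1·1 + (-1)·(0) + 0·0 + 2·0 = 1
  c_2 = 0·1 + 0·0 + 0·0 + (-1)·(0) = 0
  c_3 = 1·1 + 0·0 + 1·0 + (-2)·(0) = 1
  c_4 = 0·1 + (-1)·(0) + 0·0 + 0·0 = 0
p = 2; digits c_i = Σ_j d_{ij}·2^j, 0 ≤ d_{ij} < 2:
  c_1 = 1 = 1·2^0
  c_2 = 0
  c_3 = 1 = 1·2^0
  c_4 = 0
Factor λ_0 = (1, 0, 1, 0)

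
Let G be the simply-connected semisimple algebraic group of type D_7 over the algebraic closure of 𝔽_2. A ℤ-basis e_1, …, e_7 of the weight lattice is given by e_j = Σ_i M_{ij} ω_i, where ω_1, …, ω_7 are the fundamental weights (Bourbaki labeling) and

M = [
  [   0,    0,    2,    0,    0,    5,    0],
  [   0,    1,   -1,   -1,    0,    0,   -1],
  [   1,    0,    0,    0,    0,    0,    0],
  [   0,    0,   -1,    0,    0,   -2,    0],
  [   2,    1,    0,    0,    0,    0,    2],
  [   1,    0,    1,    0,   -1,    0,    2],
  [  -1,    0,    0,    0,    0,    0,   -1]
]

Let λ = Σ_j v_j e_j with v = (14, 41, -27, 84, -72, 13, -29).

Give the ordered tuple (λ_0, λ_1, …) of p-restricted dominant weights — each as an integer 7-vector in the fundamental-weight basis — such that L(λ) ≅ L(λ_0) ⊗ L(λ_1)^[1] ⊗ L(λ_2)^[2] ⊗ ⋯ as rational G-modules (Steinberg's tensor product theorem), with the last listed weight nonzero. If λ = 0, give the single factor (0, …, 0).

Compute c_i = Σ_j M_{ij} v_j with v = (14, 41, -27, 84, -72, 13, -29):
  c_1 = (0)·(14) + (0)·(41) + (2)·(-27) + (0)·(84) + (0)·(-72) + (5)·(13) + (0)·(-29) = 11
  c_2 = (0)·(14) + (1)·(41) + (-1)·(-27) + (-1)·(84) + (0)·(-72) + (0)·(13) + (-1)·(-29) = 13
  c_3 = (1)·(14) + (0)·(41) + (0)·(-27) + (0)·(84) + (0)·(-72) + (0)·(13) + (0)·(-29) = 14
  c_4 = (0)·(14) + (0)·(41) + (-1)·(-27) + (0)·(84) + (0)·(-72) + (-2)·(13) + (0)·(-29) = 1
  c_5 = (2)·(14) + (1)·(41) + (0)·(-27) + (0)·(84) + (0)·(-72) + (0)·(13) + (2)·(-29) = 11
  c_6 = (1)·(14) + (0)·(41) + (1)·(-27) + (0)·(84) + (-1)·(-72) + (0)·(13) + (2)·(-29) = 1
  c_7 = (-1)·(14) + (0)·(41) + (0)·(-27) + (0)·(84) + (0)·(-72) + (0)·(13) + (-1)·(-29) = 15
p = 2; digits c_i = Σ_j d_{ij}·2^j, 0 ≤ d_{ij} < 2:
  c_1 = 11 = 1·2^0 + 1·2^1 + 0·2^2 + 1·2^3
  c_2 = 13 = 1·2^0 + 0·2^1 + 1·2^2 + 1·2^3
  c_3 = 14 = 0·2^0 + 1·2^1 + 1·2^2 + 1·2^3
  c_4 = 1 = 1·2^0
  c_5 = 11 = 1·2^0 + 1·2^1 + 0·2^2 + 1·2^3
  c_6 = 1 = 1·2^0
  c_7 = 15 = 1·2^0 + 1·2^1 + 1·2^2 + 1·2^3
p-restricted factor λ_0 = (1, 1, 0, 1, 1, 1, 1)
p-restricted factor λ_1 = (1, 0, 1, 0, 1, 0, 1)
p-restricted factor λ_2 = (0, 1, 1, 0, 0, 0, 1)
p-restricted factor λ_3 = (1, 1, 1, 0, 1, 0, 1)

((1, 1, 0, 1, 1, 1, 1), (1, 0, 1, 0, 1, 0, 1), (0, 1, 1, 0, 0, 0, 1), (1, 1, 1, 0, 1, 0, 1))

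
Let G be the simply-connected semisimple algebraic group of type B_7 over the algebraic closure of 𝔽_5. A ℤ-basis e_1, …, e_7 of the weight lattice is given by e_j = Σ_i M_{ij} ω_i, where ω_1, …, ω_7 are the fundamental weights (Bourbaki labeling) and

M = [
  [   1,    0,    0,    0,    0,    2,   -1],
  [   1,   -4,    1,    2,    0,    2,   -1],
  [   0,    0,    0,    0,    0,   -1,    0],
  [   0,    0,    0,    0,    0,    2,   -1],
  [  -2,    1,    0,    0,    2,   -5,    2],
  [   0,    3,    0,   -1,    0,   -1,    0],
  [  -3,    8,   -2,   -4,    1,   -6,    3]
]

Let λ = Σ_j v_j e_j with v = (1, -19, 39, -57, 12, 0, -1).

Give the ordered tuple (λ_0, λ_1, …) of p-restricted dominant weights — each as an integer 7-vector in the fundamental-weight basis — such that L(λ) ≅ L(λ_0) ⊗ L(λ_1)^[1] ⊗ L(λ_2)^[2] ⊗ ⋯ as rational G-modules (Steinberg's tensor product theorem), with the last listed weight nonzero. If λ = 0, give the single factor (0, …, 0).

Converting to the ω-basis (c_i = row i of M dotted with v = (1, -19, 39, -57, 12, 0, -1)):
  c_1 = (1)·(1) + (0)·(-19) + (0)·(39) + (0)·(-57) + (0)·(12) + (2)·(0) + (-1)·(-1) = 2
  c_2 = (1)·(1) + (-4)·(-19) + (1)·(39) + (2)·(-57) + (0)·(12) + (2)·(0) + (-1)·(-1) = 3
  c_3 = (0)·(1) + (0)·(-19) + (0)·(39) + (0)·(-57) + (0)·(12) + (-1)·(0) + (0)·(-1) = 0
  c_4 = (0)·(1) + (0)·(-19) + (0)·(39) + (0)·(-57) + (0)·(12) + (2)·(0) + (-1)·(-1) = 1
  c_5 = (-2)·(1) + (1)·(-19) + (0)·(39) + (0)·(-57) + (2)·(12) + (-5)·(0) + (2)·(-1) = 1
  c_6 = (0)·(1) + (3)·(-19) + (0)·(39) + (-1)·(-57) + (0)·(12) + (-1)·(0) + (0)·(-1) = 0
  c_7 = (-3)·(1) + (8)·(-19) + (-2)·(39) + (-4)·(-57) + (1)·(12) + (-6)·(0) + (3)·(-1) = 4
Writing each c_i in base p = 5:
  c_1 = 2 = 2·5^0
  c_2 = 3 = 3·5^0
  c_3 = 0
  c_4 = 1 = 1·5^0
  c_5 = 1 = 1·5^0
  c_6 = 0
  c_7 = 4 = 4·5^0
λ_0 = (2, 3, 0, 1, 1, 0, 4)

((2, 3, 0, 1, 1, 0, 4),)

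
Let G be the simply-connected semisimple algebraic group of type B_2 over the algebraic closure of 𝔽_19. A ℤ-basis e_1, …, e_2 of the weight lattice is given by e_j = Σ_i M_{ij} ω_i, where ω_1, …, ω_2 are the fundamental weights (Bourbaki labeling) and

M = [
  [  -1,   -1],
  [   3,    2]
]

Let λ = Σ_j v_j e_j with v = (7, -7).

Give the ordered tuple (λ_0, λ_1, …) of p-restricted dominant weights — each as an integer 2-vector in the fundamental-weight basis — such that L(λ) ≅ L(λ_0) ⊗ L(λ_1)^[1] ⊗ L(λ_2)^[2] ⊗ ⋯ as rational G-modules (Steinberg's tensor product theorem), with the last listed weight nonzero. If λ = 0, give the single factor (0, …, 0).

Change of basis e → ω: c = M·v where v = (7, -7):
  c_1 = -1*7 + -1*-7 = 0
  c_2 = 3*7 + 2*-7 = 7
Expand coordinatewise in base 19:
  c_1 = 0
  c_2 = 7 = 7·19^0
p-restricted factor λ_0 = (0, 7)

((0, 7),)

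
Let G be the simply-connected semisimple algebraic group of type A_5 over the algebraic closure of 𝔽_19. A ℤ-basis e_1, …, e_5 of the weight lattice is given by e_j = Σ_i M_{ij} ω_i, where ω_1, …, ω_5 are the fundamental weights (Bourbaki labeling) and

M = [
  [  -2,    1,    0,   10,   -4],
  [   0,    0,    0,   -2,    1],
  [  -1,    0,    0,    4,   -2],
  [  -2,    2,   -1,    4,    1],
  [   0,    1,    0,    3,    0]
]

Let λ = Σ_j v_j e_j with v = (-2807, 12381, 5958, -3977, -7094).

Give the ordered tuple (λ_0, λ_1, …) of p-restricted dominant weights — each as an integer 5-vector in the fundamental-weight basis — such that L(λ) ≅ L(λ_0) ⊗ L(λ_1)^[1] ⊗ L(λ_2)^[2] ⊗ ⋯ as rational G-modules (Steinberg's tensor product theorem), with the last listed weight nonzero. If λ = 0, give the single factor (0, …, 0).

ω-coordinates c = M·v, v = (-2807, 12381, 5958, -3977, -7094):
  c_1 = (-2)·(-2807) + (1)·(12381) + (0)·(5958) + (10)·(-3977) + (-4)·(-7094) = 6601
  c_2 = (0)·(-2807) + (0)·(12381) + (0)·(5958) + (-2)·(-3977) + (1)·(-7094) = 860
  c_3 = (-1)·(-2807) + (0)·(12381) + (0)·(5958) + (4)·(-3977) + (-2)·(-7094) = 1087
  c_4 = (-2)·(-2807) + (2)·(12381) + (-1)·(5958) + (4)·(-3977) + (1)·(-7094) = 1416
  c_5 = (0)·(-2807) + (1)·(12381) + (0)·(5958) + (3)·(-3977) + (0)·(-7094) = 450
Expand coordinatewise in base 19:
  c_1 = 6601 = 8·19^0 + 5·19^1 + 18·19^2
  c_2 = 860 = 5·19^0 + 7·19^1 + 2·19^2
  c_3 = 1087 = 4·19^0 + 0·19^1 + 3·19^2
  c_4 = 1416 = 10·19^0 + 17·19^1 + 3·19^2
  c_5 = 450 = 13·19^0 + 4·19^1 + 1·19^2
λ_0 = (8, 5, 4, 10, 13)
λ_1 = (5, 7, 0, 17, 4)
λ_2 = (18, 2, 3, 3, 1)

((8, 5, 4, 10, 13), (5, 7, 0, 17, 4), (18, 2, 3, 3, 1))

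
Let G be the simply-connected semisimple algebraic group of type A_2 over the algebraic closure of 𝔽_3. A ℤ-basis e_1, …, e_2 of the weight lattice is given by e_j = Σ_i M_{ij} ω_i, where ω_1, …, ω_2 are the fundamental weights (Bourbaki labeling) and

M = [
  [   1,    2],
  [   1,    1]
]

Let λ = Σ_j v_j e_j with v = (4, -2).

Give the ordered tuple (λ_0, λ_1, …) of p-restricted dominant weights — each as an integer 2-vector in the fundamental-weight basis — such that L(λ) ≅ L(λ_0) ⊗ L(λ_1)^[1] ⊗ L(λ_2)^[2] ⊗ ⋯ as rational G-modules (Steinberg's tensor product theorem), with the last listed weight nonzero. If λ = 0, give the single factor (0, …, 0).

ω-coordinates c = M·v, v = (4, -2):
  c_1 = 1*4 + 2*-2 = 0
  c_2 = 1*4 + 1*-2 = 2
Writing each c_i in base p = 3:
  c_1 = 0
  c_2 = 2 = 2·3^0
λ_0 = (0, 2)

((0, 2),)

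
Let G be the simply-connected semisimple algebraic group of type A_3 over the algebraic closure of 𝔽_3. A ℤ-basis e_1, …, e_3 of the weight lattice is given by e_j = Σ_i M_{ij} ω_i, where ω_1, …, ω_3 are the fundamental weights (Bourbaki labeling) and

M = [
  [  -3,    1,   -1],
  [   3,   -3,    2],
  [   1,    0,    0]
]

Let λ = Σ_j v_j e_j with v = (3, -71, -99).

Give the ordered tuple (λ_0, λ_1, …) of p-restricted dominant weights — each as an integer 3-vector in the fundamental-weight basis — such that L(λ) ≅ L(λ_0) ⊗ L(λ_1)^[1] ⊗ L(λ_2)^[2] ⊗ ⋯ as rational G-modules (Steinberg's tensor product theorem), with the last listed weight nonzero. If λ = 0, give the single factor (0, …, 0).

((1, 0, 0), (0, 2, 1), (2, 2, 0))

Compute c_i = Σ_j M_{ij} v_j with v = (3, -71, -99):
  c_1 = -3*3 + 1*-71 + -1*-99 = 19
  c_2 = 3*3 + -3*-71 + 2*-99 = 24
  c_3 = 1*3 + 0*-71 + 0*-99 = 3
Writing each c_i in base p = 3:
  c_1 = 19 = 1·3^0 + 0·3^1 + 2·3^2
  c_2 = 24 = 0·3^0 + 2·3^1 + 2·3^2
  c_3 = 3 = 0·3^0 + 1·3^1
Factor λ_0 = (1, 0, 0)
Factor λ_1 = (0, 2, 1)
Factor λ_2 = (2, 2, 0)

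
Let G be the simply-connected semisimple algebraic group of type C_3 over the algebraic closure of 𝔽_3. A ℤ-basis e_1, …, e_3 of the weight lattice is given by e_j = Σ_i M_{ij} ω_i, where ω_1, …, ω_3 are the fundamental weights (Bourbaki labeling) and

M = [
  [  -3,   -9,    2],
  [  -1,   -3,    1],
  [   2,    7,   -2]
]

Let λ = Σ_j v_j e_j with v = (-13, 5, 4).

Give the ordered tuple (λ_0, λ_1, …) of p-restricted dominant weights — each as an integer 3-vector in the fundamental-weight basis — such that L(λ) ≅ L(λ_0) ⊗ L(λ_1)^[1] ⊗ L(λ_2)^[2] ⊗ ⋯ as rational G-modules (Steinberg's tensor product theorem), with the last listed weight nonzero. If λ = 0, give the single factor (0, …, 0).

((2, 2, 1),)

Compute c_i = Σ_j M_{ij} v_j with v = (-13, 5, 4):
  c_1 = (-3)·(-13) + (-9)·(5) + (2)·(4) = 2
  c_2 = (-1)·(-13) + (-3)·(5) + (1)·(4) = 2
  c_3 = (2)·(-13) + (7)·(5) + (-2)·(4) = 1
Base-3 expansion of each c_i:
  c_1 = 2 = 2·3^0
  c_2 = 2 = 2·3^0
  c_3 = 1 = 1·3^0
Factor λ_0 = (2, 2, 1)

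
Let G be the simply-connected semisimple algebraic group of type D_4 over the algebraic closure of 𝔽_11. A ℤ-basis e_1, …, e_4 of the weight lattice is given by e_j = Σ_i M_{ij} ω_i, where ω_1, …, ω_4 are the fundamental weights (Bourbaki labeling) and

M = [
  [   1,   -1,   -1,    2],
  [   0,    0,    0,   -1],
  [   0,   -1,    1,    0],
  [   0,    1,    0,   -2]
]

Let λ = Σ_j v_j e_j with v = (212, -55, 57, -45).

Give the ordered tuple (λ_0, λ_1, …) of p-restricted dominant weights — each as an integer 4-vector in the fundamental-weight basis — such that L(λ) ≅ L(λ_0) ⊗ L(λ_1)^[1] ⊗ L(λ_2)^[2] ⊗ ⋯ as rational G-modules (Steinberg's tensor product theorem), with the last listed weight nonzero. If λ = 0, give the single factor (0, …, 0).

((10, 1, 2, 2), (10, 4, 10, 3))

In the fundamental-weight basis, λ has coordinates c = M·v (v = (212, -55, 57, -45)):
  c_1 = 1*212 + -1*-55 + -1*57 + 2*-45 = 120
  c_2 = 0*212 + 0*-55 + 0*57 + -1*-45 = 45
  c_3 = 0*212 + -1*-55 + 1*57 + 0*-45 = 112
  c_4 = 0*212 + 1*-55 + 0*57 + -2*-45 = 35
p = 11; digits c_i = Σ_j d_{ij}·11^j, 0 ≤ d_{ij} < 11:
  c_1 = 120 = 10·11^0 + 10·11^1
  c_2 = 45 = 1·11^0 + 4·11^1
  c_3 = 112 = 2·11^0 + 10·11^1
  c_4 = 35 = 2·11^0 + 3·11^1
λ_0 = (10, 1, 2, 2)
λ_1 = (10, 4, 10, 3)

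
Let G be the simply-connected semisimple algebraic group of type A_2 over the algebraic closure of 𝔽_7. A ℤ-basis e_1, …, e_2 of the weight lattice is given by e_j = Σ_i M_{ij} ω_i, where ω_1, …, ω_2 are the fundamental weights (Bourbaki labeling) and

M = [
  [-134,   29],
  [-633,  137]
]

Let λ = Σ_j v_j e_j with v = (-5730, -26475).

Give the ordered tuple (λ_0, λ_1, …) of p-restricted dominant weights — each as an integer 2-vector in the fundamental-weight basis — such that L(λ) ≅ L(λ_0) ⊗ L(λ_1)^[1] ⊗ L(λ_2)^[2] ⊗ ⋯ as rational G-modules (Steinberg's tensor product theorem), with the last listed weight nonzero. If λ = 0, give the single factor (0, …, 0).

((3, 1), (6, 2))

In the fundamental-weight basis, λ has coordinates c = M·v (v = (-5730, -26475)):
  c_1 = -134*-5730 + 29*-26475 = 45
  c_2 = -633*-5730 + 137*-26475 = 15
Expand coordinatewise in base 7:
  c_1 = 45 = 3·7^0 + 6·7^1
  c_2 = 15 = 1·7^0 + 2·7^1
p-restricted factor λ_0 = (3, 1)
p-restricted factor λ_1 = (6, 2)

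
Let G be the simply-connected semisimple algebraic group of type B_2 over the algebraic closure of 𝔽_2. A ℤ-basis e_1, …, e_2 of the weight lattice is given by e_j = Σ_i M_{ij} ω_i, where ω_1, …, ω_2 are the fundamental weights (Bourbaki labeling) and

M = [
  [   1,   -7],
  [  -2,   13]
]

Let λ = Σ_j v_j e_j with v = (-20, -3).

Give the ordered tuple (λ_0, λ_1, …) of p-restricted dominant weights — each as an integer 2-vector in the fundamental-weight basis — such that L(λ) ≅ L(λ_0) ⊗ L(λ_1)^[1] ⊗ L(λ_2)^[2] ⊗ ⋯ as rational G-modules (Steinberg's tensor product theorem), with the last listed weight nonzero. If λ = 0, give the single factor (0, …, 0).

Compute c_i = Σ_j M_{ij} v_j with v = (-20, -3):
  c_1 = 1*-20 + -7*-3 = 1
  c_2 = -2*-20 + 13*-3 = 1
Writing each c_i in base p = 2:
  c_1 = 1 = 1·2^0
  c_2 = 1 = 1·2^0
λ_0 = (1, 1)

((1, 1),)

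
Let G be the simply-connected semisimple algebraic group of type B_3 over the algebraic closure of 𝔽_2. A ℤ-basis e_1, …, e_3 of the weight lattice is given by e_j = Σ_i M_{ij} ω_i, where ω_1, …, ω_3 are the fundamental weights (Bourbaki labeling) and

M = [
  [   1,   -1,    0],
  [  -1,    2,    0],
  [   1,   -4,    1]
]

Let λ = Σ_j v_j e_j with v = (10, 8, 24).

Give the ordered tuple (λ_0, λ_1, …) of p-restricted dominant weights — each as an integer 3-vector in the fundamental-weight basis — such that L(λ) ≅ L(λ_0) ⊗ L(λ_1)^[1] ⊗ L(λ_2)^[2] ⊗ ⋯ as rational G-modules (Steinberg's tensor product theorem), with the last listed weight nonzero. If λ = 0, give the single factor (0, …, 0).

((0, 0, 0), (1, 1, 1), (0, 1, 0))

Compute c_i = Σ_j M_{ij} v_j with v = (10, 8, 24):
  c_1 = 1·10 + (-1)·(8) + 0·24 = 2
  c_2 = (-1)·(10) + 2·8 + 0·24 = 6
  c_3 = 1·10 + (-4)·(8) + 1·24 = 2
p = 2; digits c_i = Σ_j d_{ij}·2^j, 0 ≤ d_{ij} < 2:
  c_1 = 2 = 0·2^0 + 1·2^1
  c_2 = 6 = 0·2^0 + 1·2^1 + 1·2^2
  c_3 = 2 = 0·2^0 + 1·2^1
Factor λ_0 = (0, 0, 0)
Factor λ_1 = (1, 1, 1)
Factor λ_2 = (0, 1, 0)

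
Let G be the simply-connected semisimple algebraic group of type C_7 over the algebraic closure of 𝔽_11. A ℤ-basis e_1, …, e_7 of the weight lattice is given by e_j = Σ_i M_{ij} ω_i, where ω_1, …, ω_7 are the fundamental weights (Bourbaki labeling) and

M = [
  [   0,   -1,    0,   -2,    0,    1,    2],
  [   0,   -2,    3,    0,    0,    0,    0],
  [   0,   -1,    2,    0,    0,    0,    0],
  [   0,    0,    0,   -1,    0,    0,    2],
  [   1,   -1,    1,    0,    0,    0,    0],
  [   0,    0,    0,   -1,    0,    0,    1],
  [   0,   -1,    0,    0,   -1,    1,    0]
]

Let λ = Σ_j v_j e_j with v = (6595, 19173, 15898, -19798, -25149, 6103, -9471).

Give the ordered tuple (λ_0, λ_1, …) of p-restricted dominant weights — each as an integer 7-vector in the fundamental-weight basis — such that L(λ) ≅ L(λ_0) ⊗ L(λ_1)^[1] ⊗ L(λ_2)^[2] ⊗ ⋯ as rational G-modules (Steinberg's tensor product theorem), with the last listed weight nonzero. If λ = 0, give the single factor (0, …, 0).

Converting to the ω-basis (c_i = row i of M dotted with v = (6595, 19173, 15898, -19798, -25149, 6103, -9471)):
  c_1 = 0·6595 + (-1)·(19173) + 0·15898 + (-2)·(-19798) + (0)·(-25149) + 1·6103 + (2)·(-9471) = 7584
  c_2 = 0·6595 + (-2)·(19173) + 3·15898 + (0)·(-19798) + (0)·(-25149) + 0·6103 + (0)·(-9471) = 9348
  c_3 = 0·6595 + (-1)·(19173) + 2·15898 + (0)·(-19798) + (0)·(-25149) + 0·6103 + (0)·(-9471) = 12623
  c_4 = 0·6595 + 0·19173 + 0·15898 + (-1)·(-19798) + (0)·(-25149) + 0·6103 + (2)·(-9471) = 856
  c_5 = 1·6595 + (-1)·(19173) + 1·15898 + (0)·(-19798) + (0)·(-25149) + 0·6103 + (0)·(-9471) = 3320
  c_6 = 0·6595 + 0·19173 + 0·15898 + (-1)·(-19798) + (0)·(-25149) + 0·6103 + (1)·(-9471) = 10327
  c_7 = 0·6595 + (-1)·(19173) + 0·15898 + (0)·(-19798) + (-1)·(-25149) + 1·6103 + (0)·(-9471) = 12079
Expand coordinatewise in base 11:
  c_1 = 7584 = 5·11^0 + 7·11^1 + 7·11^2 + 5·11^3
  c_2 = 9348 = 9·11^0 + 2·11^1 + 0·11^2 + 7·11^3
  c_3 = 12623 = 6·11^0 + 3·11^1 + 5·11^2 + 9·11^3
  c_4 = 856 = 9·11^0 + 0·11^1 + 7·11^2
  c_5 = 3320 = 9·11^0 + 4·11^1 + 5·11^2 + 2·11^3
  c_6 = 10327 = 9·11^0 + 3·11^1 + 8·11^2 + 7·11^3
  c_7 = 12079 = 1·11^0 + 9·11^1 + 0·11^2 + 9·11^3
λ_0 = (5, 9, 6, 9, 9, 9, 1)
λ_1 = (7, 2, 3, 0, 4, 3, 9)
λ_2 = (7, 0, 5, 7, 5, 8, 0)
λ_3 = (5, 7, 9, 0, 2, 7, 9)

((5, 9, 6, 9, 9, 9, 1), (7, 2, 3, 0, 4, 3, 9), (7, 0, 5, 7, 5, 8, 0), (5, 7, 9, 0, 2, 7, 9))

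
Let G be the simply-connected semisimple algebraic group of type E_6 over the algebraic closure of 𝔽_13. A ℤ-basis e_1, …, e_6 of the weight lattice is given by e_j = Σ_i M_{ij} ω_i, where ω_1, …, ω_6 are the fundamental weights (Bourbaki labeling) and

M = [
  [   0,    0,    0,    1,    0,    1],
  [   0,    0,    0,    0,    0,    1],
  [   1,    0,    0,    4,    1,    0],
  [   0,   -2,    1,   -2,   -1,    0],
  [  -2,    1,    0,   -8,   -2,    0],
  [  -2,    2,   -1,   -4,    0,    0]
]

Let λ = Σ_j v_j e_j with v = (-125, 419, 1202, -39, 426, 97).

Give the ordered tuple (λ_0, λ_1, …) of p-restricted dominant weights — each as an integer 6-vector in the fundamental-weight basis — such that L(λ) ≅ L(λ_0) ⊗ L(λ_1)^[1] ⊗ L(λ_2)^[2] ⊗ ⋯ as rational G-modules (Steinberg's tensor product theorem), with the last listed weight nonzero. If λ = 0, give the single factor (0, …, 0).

In the fundamental-weight basis, λ has coordinates c = M·v (v = (-125, 419, 1202, -39, 426, 97)):
  c_1 = 0*-125 + 0*419 + 0*1202 + 1*-39 + 0*426 + 1*97 = 58
  c_2 = 0*-125 + 0*419 + 0*1202 + 0*-39 + 0*426 + 1*97 = 97
  c_3 = 1*-125 + 0*419 + 0*1202 + 4*-39 + 1*426 + 0*97 = 145
  c_4 = 0*-125 + -2*419 + 1*1202 + -2*-39 + -1*426 + 0*97 = 16
  c_5 = -2*-125 + 1*419 + 0*1202 + -8*-39 + -2*426 + 0*97 = 129
  c_6 = -2*-125 + 2*419 + -1*1202 + -4*-39 + 0*426 + 0*97 = 42
Base-13 expansion of each c_i:
  c_1 = 58 = 6·13^0 + 4·13^1
  c_2 = 97 = 6·13^0 + 7·13^1
  c_3 = 145 = 2·13^0 + 11·13^1
  c_4 = 16 = 3·13^0 + 1·13^1
  c_5 = 129 = 12·13^0 + 9·13^1
  c_6 = 42 = 3·13^0 + 3·13^1
λ_0 = (6, 6, 2, 3, 12, 3)
λ_1 = (4, 7, 11, 1, 9, 3)

((6, 6, 2, 3, 12, 3), (4, 7, 11, 1, 9, 3))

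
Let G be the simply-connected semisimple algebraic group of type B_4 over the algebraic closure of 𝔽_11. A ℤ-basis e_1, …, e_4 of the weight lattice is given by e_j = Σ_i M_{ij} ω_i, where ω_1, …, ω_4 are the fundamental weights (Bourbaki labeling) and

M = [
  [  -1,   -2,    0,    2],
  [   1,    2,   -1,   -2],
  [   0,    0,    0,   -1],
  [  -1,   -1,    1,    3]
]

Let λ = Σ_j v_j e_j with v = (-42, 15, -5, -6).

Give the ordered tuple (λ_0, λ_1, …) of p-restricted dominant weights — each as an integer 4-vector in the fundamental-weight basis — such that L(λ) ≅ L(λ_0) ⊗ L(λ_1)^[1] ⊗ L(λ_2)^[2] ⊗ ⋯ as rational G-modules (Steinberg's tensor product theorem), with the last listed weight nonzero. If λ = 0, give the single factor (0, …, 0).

Compute c_i = Σ_j M_{ij} v_j with v = (-42, 15, -5, -6):
  c_1 = (-1)·(-42) + (-2)·(15) + (0)·(-5) + (2)·(-6) = 0
  c_2 = (1)·(-42) + (2)·(15) + (-1)·(-5) + (-2)·(-6) = 5
  c_3 = (0)·(-42) + (0)·(15) + (0)·(-5) + (-1)·(-6) = 6
  c_4 = (-1)·(-42) + (-1)·(15) + (1)·(-5) + (3)·(-6) = 4
p = 11; digits c_i = Σ_j d_{ij}·11^j, 0 ≤ d_{ij} < 11:
  c_1 = 0
  c_2 = 5 = 5·11^0
  c_3 = 6 = 6·11^0
  c_4 = 4 = 4·11^0
Factor λ_0 = (0, 5, 6, 4)

((0, 5, 6, 4),)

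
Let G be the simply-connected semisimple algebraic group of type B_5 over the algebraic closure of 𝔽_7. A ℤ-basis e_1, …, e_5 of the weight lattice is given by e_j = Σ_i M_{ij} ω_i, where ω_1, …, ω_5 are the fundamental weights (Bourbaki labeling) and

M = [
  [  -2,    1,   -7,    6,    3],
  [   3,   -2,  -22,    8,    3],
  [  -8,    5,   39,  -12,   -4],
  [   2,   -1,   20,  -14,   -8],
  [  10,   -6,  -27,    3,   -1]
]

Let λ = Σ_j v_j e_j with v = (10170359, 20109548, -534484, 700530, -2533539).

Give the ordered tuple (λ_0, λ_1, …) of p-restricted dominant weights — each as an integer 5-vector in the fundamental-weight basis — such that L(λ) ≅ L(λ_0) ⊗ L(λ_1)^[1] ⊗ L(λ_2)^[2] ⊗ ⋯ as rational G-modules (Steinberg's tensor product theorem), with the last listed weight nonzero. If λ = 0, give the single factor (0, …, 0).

Converting to the ω-basis (c_i = row i of M dotted with v = (10170359, 20109548, -534484, 700530, -2533539)):
  c_1 = (-2)·(10170359) + (1)·(20109548) + (-7)·(-534484) + (6)·(700530) + (3)·(-2533539) = 112781
  c_2 = (3)·(10170359) + (-2)·(20109548) + (-22)·(-534484) + (8)·(700530) + (3)·(-2533539) = 54252
  c_3 = (-8)·(10170359) + (5)·(20109548) + (39)·(-534484) + (-12)·(700530) + (-4)·(-2533539) = 67788
  c_4 = (2)·(10170359) + (-1)·(20109548) + (20)·(-534484) + (-14)·(700530) + (-8)·(-2533539) = 2382
  c_5 = (10)·(10170359) + (-6)·(20109548) + (-27)·(-534484) + (3)·(700530) + (-1)·(-2533539) = 112499
Expand coordinatewise in base 7:
  c_1 = 112781 = 4·7^0 + 4·7^1 + 5·7^2 + 6·7^3 + 4·7^4 + 6·7^5
  c_2 = 54252 = 2·7^0 + 1·7^1 + 1·7^2 + 4·7^3 + 1·7^4 + 3·7^5
  c_3 = 67788 = 0·7^0 + 3·7^1 + 4·7^2 + 1·7^3 + 0·7^4 + 4·7^5
  c_4 = 2382 = 2·7^0 + 4·7^1 + 6·7^2 + 6·7^3
  c_5 = 112499 = 2·7^0 + 6·7^1 + 6·7^2 + 5·7^3 + 4·7^4 + 6·7^5
p-restricted factor λ_0 = (4, 2, 0, 2, 2)
p-restricted factor λ_1 = (4, 1, 3, 4, 6)
p-restricted factor λ_2 = (5, 1, 4, 6, 6)
p-restricted factor λ_3 = (6, 4, 1, 6, 5)
p-restricted factor λ_4 = (4, 1, 0, 0, 4)
p-restricted factor λ_5 = (6, 3, 4, 0, 6)

((4, 2, 0, 2, 2), (4, 1, 3, 4, 6), (5, 1, 4, 6, 6), (6, 4, 1, 6, 5), (4, 1, 0, 0, 4), (6, 3, 4, 0, 6))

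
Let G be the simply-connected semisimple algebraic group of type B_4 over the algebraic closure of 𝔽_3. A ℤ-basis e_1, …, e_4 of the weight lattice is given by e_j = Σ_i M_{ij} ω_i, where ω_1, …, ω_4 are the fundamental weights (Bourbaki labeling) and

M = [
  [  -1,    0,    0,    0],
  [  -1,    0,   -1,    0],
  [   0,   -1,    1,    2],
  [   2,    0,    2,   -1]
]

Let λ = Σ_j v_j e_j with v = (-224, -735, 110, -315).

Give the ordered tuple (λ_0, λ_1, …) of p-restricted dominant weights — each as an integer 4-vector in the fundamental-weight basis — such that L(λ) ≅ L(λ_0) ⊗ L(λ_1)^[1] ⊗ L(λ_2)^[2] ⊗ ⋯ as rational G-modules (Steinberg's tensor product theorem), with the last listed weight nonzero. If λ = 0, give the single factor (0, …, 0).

Change of basis e → ω: c = M·v where v = (-224, -735, 110, -315):
  c_1 = (-1)·(-224) + (0)·(-735) + 0·110 + (0)·(-315) = 224
  c_2 = (-1)·(-224) + (0)·(-735) + (-1)·(110) + (0)·(-315) = 114
  c_3 = (0)·(-224) + (-1)·(-735) + 1·110 + (2)·(-315) = 215
  c_4 = (2)·(-224) + (0)·(-735) + 2·110 + (-1)·(-315) = 87
p = 3; digits c_i = Σ_j d_{ij}·3^j, 0 ≤ d_{ij} < 3:
  c_1 = 224 = 2·3^0 + 2·3^1 + 0·3^2 + 2·3^3 + 2·3^4
  c_2 = 114 = 0·3^0 + 2·3^1 + 0·3^2 + 1·3^3 + 1·3^4
  c_3 = 215 = 2·3^0 + 2·3^1 + 2·3^2 + 1·3^3 + 2·3^4
  c_4 = 87 = 0·3^0 + 2·3^1 + 0·3^2 + 0·3^3 + 1·3^4
Factor λ_0 = (2, 0, 2, 0)
Factor λ_1 = (2, 2, 2, 2)
Factor λ_2 = (0, 0, 2, 0)
Factor λ_3 = (2, 1, 1, 0)
Factor λ_4 = (2, 1, 2, 1)

((2, 0, 2, 0), (2, 2, 2, 2), (0, 0, 2, 0), (2, 1, 1, 0), (2, 1, 2, 1))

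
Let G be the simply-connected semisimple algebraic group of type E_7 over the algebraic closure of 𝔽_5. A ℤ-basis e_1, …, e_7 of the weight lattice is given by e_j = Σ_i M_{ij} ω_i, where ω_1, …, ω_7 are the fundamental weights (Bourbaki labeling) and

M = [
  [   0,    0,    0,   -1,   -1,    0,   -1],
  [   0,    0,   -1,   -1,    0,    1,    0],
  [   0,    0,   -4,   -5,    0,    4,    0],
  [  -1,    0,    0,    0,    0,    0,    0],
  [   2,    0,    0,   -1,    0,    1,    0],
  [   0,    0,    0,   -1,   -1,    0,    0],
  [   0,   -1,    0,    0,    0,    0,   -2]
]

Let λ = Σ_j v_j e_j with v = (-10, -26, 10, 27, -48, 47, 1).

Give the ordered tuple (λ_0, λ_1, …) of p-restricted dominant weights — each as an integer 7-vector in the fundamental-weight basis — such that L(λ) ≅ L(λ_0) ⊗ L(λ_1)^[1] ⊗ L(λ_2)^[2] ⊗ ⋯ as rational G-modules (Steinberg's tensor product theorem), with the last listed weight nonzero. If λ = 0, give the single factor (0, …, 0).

Compute c_i = Σ_j M_{ij} v_j with v = (-10, -26, 10, 27, -48, 47, 1):
  c_1 = 0*-10 + 0*-26 + 0*10 + -1*27 + -1*-48 + 0*47 + -1*1 = 20
  c_2 = 0*-10 + 0*-26 + -1*10 + -1*27 + 0*-48 + 1*47 + 0*1 = 10
  c_3 = 0*-10 + 0*-26 + -4*10 + -5*27 + 0*-48 + 4*47 + 0*1 = 13
  c_4 = -1*-10 + 0*-26 + 0*10 + 0*27 + 0*-48 + 0*47 + 0*1 = 10
  c_5 = 2*-10 + 0*-26 + 0*10 + -1*27 + 0*-48 + 1*47 + 0*1 = 0
  c_6 = 0*-10 + 0*-26 + 0*10 + -1*27 + -1*-48 + 0*47 + 0*1 = 21
  c_7 = 0*-10 + -1*-26 + 0*10 + 0*27 + 0*-48 + 0*47 + -2*1 = 24
Writing each c_i in base p = 5:
  c_1 = 20 = 0·5^0 + 4·5^1
  c_2 = 10 = 0·5^0 + 2·5^1
  c_3 = 13 = 3·5^0 + 2·5^1
  c_4 = 10 = 0·5^0 + 2·5^1
  c_5 = 0
  c_6 = 21 = 1·5^0 + 4·5^1
  c_7 = 24 = 4·5^0 + 4·5^1
Factor λ_0 = (0, 0, 3, 0, 0, 1, 4)
Factor λ_1 = (4, 2, 2, 2, 0, 4, 4)

((0, 0, 3, 0, 0, 1, 4), (4, 2, 2, 2, 0, 4, 4))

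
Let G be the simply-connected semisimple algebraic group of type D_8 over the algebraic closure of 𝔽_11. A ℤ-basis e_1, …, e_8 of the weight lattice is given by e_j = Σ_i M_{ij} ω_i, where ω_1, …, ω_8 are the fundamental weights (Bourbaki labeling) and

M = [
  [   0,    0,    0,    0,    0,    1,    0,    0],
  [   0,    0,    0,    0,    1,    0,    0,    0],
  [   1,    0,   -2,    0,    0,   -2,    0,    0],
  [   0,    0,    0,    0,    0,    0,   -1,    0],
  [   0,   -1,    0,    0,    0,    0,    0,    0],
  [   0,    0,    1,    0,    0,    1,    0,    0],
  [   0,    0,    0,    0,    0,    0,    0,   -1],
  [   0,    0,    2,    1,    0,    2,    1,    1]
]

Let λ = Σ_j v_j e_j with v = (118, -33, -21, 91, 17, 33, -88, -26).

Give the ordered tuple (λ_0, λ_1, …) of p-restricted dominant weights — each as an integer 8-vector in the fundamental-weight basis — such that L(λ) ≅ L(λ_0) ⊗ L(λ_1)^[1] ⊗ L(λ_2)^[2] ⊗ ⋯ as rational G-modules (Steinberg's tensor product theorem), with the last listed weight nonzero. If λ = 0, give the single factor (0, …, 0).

((0, 6, 6, 0, 0, 1, 4, 1), (3, 1, 8, 8, 3, 1, 2, 0))

Compute c_i = Σ_j M_{ij} v_j with v = (118, -33, -21, 91, 17, 33, -88, -26):
  c_1 = 0·118 + (0)·(-33) + (0)·(-21) + 0·91 + 0·17 + 1·33 + (0)·(-88) + (0)·(-26) = 33
  c_2 = 0·118 + (0)·(-33) + (0)·(-21) + 0·91 + 1·17 + 0·33 + (0)·(-88) + (0)·(-26) = 17
  c_3 = 1·118 + (0)·(-33) + (-2)·(-21) + 0·91 + 0·17 + (-2)·(33) + (0)·(-88) + (0)·(-26) = 94
  c_4 = 0·118 + (0)·(-33) + (0)·(-21) + 0·91 + 0·17 + 0·33 + (-1)·(-88) + (0)·(-26) = 88
  c_5 = 0·118 + (-1)·(-33) + (0)·(-21) + 0·91 + 0·17 + 0·33 + (0)·(-88) + (0)·(-26) = 33
  c_6 = 0·118 + (0)·(-33) + (1)·(-21) + 0·91 + 0·17 + 1·33 + (0)·(-88) + (0)·(-26) = 12
  c_7 = 0·118 + (0)·(-33) + (0)·(-21) + 0·91 + 0·17 + 0·33 + (0)·(-88) + (-1)·(-26) = 26
  c_8 = 0·118 + (0)·(-33) + (2)·(-21) + 1·91 + 0·17 + 2·33 + (1)·(-88) + (1)·(-26) = 1
Writing each c_i in base p = 11:
  c_1 = 33 = 0·11^0 + 3·11^1
  c_2 = 17 = 6·11^0 + 1·11^1
  c_3 = 94 = 6·11^0 + 8·11^1
  c_4 = 88 = 0·11^0 + 8·11^1
  c_5 = 33 = 0·11^0 + 3·11^1
  c_6 = 12 = 1·11^0 + 1·11^1
  c_7 = 26 = 4·11^0 + 2·11^1
  c_8 = 1 = 1·11^0
λ_0 = (0, 6, 6, 0, 0, 1, 4, 1)
λ_1 = (3, 1, 8, 8, 3, 1, 2, 0)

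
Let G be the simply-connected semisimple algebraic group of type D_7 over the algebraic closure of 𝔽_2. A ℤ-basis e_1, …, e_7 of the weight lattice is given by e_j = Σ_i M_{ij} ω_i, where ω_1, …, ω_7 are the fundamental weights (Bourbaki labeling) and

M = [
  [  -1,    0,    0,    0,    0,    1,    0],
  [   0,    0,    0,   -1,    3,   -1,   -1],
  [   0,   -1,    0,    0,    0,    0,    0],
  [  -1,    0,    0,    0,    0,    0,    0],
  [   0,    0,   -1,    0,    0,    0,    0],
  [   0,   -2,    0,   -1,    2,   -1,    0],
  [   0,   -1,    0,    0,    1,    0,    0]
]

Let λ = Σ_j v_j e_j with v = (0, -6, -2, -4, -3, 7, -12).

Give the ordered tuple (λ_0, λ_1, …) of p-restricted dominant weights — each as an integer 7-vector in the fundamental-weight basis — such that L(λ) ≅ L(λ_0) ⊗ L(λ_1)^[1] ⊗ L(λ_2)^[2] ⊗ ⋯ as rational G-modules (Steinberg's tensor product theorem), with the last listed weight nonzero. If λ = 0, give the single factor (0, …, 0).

Converting to the ω-basis (c_i = row i of M dotted with v = (0, -6, -2, -4, -3, 7, -12)):
  c_1 = (-1)·(0) + (0)·(-6) + (0)·(-2) + (0)·(-4) + (0)·(-3) + (1)·(7) + (0)·(-12) = 7
  c_2 = (0)·(0) + (0)·(-6) + (0)·(-2) + (-1)·(-4) + (3)·(-3) + (-1)·(7) + (-1)·(-12) = 0
  c_3 = (0)·(0) + (-1)·(-6) + (0)·(-2) + (0)·(-4) + (0)·(-3) + (0)·(7) + (0)·(-12) = 6
  c_4 = (-1)·(0) + (0)·(-6) + (0)·(-2) + (0)·(-4) + (0)·(-3) + (0)·(7) + (0)·(-12) = 0
  c_5 = (0)·(0) + (0)·(-6) + (-1)·(-2) + (0)·(-4) + (0)·(-3) + (0)·(7) + (0)·(-12) = 2
  c_6 = (0)·(0) + (-2)·(-6) + (0)·(-2) + (-1)·(-4) + (2)·(-3) + (-1)·(7) + (0)·(-12) = 3
  c_7 = (0)·(0) + (-1)·(-6) + (0)·(-2) + (0)·(-4) + (1)·(-3) + (0)·(7) + (0)·(-12) = 3
p = 2; digits c_i = Σ_j d_{ij}·2^j, 0 ≤ d_{ij} < 2:
  c_1 = 7 = 1·2^0 + 1·2^1 + 1·2^2
  c_2 = 0
  c_3 = 6 = 0·2^0 + 1·2^1 + 1·2^2
  c_4 = 0
  c_5 = 2 = 0·2^0 + 1·2^1
  c_6 = 3 = 1·2^0 + 1·2^1
  c_7 = 3 = 1·2^0 + 1·2^1
Factor λ_0 = (1, 0, 0, 0, 0, 1, 1)
Factor λ_1 = (1, 0, 1, 0, 1, 1, 1)
Factor λ_2 = (1, 0, 1, 0, 0, 0, 0)

((1, 0, 0, 0, 0, 1, 1), (1, 0, 1, 0, 1, 1, 1), (1, 0, 1, 0, 0, 0, 0))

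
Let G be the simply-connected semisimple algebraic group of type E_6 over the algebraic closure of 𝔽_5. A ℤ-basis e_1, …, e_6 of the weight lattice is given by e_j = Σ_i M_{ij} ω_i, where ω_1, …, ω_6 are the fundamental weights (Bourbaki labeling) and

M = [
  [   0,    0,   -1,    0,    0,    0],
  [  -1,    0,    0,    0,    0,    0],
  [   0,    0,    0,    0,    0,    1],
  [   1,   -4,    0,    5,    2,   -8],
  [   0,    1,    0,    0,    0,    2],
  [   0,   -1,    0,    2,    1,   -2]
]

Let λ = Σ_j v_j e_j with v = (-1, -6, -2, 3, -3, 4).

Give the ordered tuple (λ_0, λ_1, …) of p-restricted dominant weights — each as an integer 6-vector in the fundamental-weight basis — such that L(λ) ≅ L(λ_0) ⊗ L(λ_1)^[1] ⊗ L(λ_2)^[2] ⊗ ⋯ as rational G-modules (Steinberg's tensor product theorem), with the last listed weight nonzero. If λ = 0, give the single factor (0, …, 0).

((2, 1, 4, 0, 2, 1),)

In the fundamental-weight basis, λ has coordinates c = M·v (v = (-1, -6, -2, 3, -3, 4)):
  c_1 = (0)·(-1) + (0)·(-6) + (-1)·(-2) + (0)·(3) + (0)·(-3) + (0)·(4) = 2
  c_2 = (-1)·(-1) + (0)·(-6) + (0)·(-2) + (0)·(3) + (0)·(-3) + (0)·(4) = 1
  c_3 = (0)·(-1) + (0)·(-6) + (0)·(-2) + (0)·(3) + (0)·(-3) + (1)·(4) = 4
  c_4 = (1)·(-1) + (-4)·(-6) + (0)·(-2) + (5)·(3) + (2)·(-3) + (-8)·(4) = 0
  c_5 = (0)·(-1) + (1)·(-6) + (0)·(-2) + (0)·(3) + (0)·(-3) + (2)·(4) = 2
  c_6 = (0)·(-1) + (-1)·(-6) + (0)·(-2) + (2)·(3) + (1)·(-3) + (-2)·(4) = 1
p = 5; digits c_i = Σ_j d_{ij}·5^j, 0 ≤ d_{ij} < 5:
  c_1 = 2 = 2·5^0
  c_2 = 1 = 1·5^0
  c_3 = 4 = 4·5^0
  c_4 = 0
  c_5 = 2 = 2·5^0
  c_6 = 1 = 1·5^0
Factor λ_0 = (2, 1, 4, 0, 2, 1)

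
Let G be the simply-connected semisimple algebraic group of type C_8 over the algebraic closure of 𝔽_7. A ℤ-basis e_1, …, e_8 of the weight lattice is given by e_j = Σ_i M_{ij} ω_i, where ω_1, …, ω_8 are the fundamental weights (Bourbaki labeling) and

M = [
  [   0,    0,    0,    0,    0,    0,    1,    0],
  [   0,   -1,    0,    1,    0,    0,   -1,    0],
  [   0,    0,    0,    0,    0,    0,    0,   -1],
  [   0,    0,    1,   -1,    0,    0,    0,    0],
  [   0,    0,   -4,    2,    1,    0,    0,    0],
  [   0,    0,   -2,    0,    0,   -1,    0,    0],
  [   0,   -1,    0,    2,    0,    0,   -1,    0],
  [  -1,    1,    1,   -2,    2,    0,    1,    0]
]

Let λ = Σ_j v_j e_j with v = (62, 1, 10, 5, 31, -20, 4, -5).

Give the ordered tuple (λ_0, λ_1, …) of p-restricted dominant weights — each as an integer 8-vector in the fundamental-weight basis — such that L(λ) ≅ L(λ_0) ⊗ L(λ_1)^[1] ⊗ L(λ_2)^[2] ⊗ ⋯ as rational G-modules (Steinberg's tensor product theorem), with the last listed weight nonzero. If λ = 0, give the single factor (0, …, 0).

Change of basis e → ω: c = M·v where v = (62, 1, 10, 5, 31, -20, 4, -5):
  c_1 = 0*62 + 0*1 + 0*10 + 0*5 + 0*31 + 0*-20 + 1*4 + 0*-5 = 4
  c_2 = 0*62 + -1*1 + 0*10 + 1*5 + 0*31 + 0*-20 + -1*4 + 0*-5 = 0
  c_3 = 0*62 + 0*1 + 0*10 + 0*5 + 0*31 + 0*-20 + 0*4 + -1*-5 = 5
  c_4 = 0*62 + 0*1 + 1*10 + -1*5 + 0*31 + 0*-20 + 0*4 + 0*-5 = 5
  c_5 = 0*62 + 0*1 + -4*10 + 2*5 + 1*31 + 0*-20 + 0*4 + 0*-5 = 1
  c_6 = 0*62 + 0*1 + -2*10 + 0*5 + 0*31 + -1*-20 + 0*4 + 0*-5 = 0
  c_7 = 0*62 + -1*1 + 0*10 + 2*5 + 0*31 + 0*-20 + -1*4 + 0*-5 = 5
  c_8 = -1*62 + 1*1 + 1*10 + -2*5 + 2*31 + 0*-20 + 1*4 + 0*-5 = 5
Writing each c_i in base p = 7:
  c_1 = 4 = 4·7^0
  c_2 = 0
  c_3 = 5 = 5·7^0
  c_4 = 5 = 5·7^0
  c_5 = 1 = 1·7^0
  c_6 = 0
  c_7 = 5 = 5·7^0
  c_8 = 5 = 5·7^0
p-restricted factor λ_0 = (4, 0, 5, 5, 1, 0, 5, 5)

((4, 0, 5, 5, 1, 0, 5, 5),)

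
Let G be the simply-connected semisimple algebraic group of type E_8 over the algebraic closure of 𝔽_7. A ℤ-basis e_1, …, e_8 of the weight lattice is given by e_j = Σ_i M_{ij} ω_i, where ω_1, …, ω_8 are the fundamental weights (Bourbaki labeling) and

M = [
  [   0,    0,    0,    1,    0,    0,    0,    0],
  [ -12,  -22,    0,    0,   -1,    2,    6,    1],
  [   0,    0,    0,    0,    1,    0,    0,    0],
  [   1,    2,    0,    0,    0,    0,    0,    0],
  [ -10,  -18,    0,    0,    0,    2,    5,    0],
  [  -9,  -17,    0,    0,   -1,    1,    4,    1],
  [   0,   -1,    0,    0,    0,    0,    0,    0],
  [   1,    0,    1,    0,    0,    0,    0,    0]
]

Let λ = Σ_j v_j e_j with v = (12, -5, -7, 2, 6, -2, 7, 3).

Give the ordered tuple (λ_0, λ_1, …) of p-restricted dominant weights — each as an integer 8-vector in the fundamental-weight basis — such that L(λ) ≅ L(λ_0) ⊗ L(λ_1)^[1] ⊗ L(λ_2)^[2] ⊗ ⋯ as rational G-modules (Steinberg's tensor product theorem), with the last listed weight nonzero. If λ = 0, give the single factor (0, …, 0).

Compute c_i = Σ_j M_{ij} v_j with v = (12, -5, -7, 2, 6, -2, 7, 3):
  c_1 = (0)·(12) + (0)·(-5) + (0)·(-7) + (1)·(2) + (0)·(6) + (0)·(-2) + (0)·(7) + (0)·(3) = 2
  c_2 = (-12)·(12) + (-22)·(-5) + (0)·(-7) + (0)·(2) + (-1)·(6) + (2)·(-2) + (6)·(7) + (1)·(3) = 1
  c_3 = (0)·(12) + (0)·(-5) + (0)·(-7) + (0)·(2) + (1)·(6) + (0)·(-2) + (0)·(7) + (0)·(3) = 6
  c_4 = (1)·(12) + (2)·(-5) + (0)·(-7) + (0)·(2) + (0)·(6) + (0)·(-2) + (0)·(7) + (0)·(3) = 2
  c_5 = (-10)·(12) + (-18)·(-5) + (0)·(-7) + (0)·(2) + (0)·(6) + (2)·(-2) + (5)·(7) + (0)·(3) = 1
  c_6 = (-9)·(12) + (-17)·(-5) + (0)·(-7) + (0)·(2) + (-1)·(6) + (1)·(-2) + (4)·(7) + (1)·(3) = 0
  c_7 = (0)·(12) + (-1)·(-5) + (0)·(-7) + (0)·(2) + (0)·(6) + (0)·(-2) + (0)·(7) + (0)·(3) = 5
  c_8 = (1)·(12) + (0)·(-5) + (1)·(-7) + (0)·(2) + (0)·(6) + (0)·(-2) + (0)·(7) + (0)·(3) = 5
Expand coordinatewise in base 7:
  c_1 = 2 = 2·7^0
  c_2 = 1 = 1·7^0
  c_3 = 6 = 6·7^0
  c_4 = 2 = 2·7^0
  c_5 = 1 = 1·7^0
  c_6 = 0
  c_7 = 5 = 5·7^0
  c_8 = 5 = 5·7^0
p-restricted factor λ_0 = (2, 1, 6, 2, 1, 0, 5, 5)

((2, 1, 6, 2, 1, 0, 5, 5),)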